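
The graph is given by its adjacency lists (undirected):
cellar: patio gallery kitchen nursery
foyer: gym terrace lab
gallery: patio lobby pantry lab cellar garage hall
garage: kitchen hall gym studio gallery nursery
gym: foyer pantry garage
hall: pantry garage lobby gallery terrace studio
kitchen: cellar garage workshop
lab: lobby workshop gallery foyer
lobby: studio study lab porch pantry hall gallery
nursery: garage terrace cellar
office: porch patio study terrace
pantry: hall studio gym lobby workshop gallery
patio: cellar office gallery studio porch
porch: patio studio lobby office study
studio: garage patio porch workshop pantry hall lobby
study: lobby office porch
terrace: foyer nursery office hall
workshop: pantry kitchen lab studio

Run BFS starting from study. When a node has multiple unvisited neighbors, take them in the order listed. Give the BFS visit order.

Visit study; enqueue lobby, office, porch → queue [lobby, office, porch]
Visit lobby; enqueue studio, lab, pantry, hall, gallery → queue [office, porch, studio, lab, pantry, hall, gallery]
Visit office; enqueue patio, terrace → queue [porch, studio, lab, pantry, hall, gallery, patio, terrace]
Visit porch → queue [studio, lab, pantry, hall, gallery, patio, terrace]
Visit studio; enqueue garage, workshop → queue [lab, pantry, hall, gallery, patio, terrace, garage, workshop]
Visit lab; enqueue foyer → queue [pantry, hall, gallery, patio, terrace, garage, workshop, foyer]
Visit pantry; enqueue gym → queue [hall, gallery, patio, terrace, garage, workshop, foyer, gym]
Visit hall → queue [gallery, patio, terrace, garage, workshop, foyer, gym]
Visit gallery; enqueue cellar → queue [patio, terrace, garage, workshop, foyer, gym, cellar]
Visit patio → queue [terrace, garage, workshop, foyer, gym, cellar]
Visit terrace; enqueue nursery → queue [garage, workshop, foyer, gym, cellar, nursery]
Visit garage; enqueue kitchen → queue [workshop, foyer, gym, cellar, nursery, kitchen]
Visit workshop → queue [foyer, gym, cellar, nursery, kitchen]
Visit foyer → queue [gym, cellar, nursery, kitchen]
Visit gym → queue [cellar, nursery, kitchen]
Visit cellar → queue [nursery, kitchen]
Visit nursery → queue [kitchen]
Visit kitchen → queue []

study, lobby, office, porch, studio, lab, pantry, hall, gallery, patio, terrace, garage, workshop, foyer, gym, cellar, nursery, kitchen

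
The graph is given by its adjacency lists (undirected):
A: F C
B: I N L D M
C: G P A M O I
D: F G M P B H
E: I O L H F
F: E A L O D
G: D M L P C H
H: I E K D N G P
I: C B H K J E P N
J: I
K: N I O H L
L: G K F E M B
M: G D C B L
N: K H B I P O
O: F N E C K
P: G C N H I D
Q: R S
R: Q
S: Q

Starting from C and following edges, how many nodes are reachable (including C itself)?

BFS from C visits: C, G, P, A, M, O, I, D, L, H, N, F, B, E, K, J
Reachable nodes: 16 of 19 total.

16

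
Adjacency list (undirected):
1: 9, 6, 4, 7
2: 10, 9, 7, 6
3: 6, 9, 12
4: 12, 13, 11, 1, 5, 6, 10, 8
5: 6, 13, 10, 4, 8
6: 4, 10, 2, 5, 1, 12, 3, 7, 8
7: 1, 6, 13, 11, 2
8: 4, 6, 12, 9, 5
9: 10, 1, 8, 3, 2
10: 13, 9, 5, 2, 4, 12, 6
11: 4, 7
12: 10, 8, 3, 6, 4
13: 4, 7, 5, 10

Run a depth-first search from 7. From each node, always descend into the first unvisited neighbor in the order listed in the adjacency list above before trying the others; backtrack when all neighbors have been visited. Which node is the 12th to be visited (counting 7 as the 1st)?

Visit 7
7 → 1
1 → 9
9 → 10
10 → 13
13 → 4
4 → 12
12 → 8
8 → 6
6 → 2
6 → 5
6 → 3
4 → 11

Visit order: 7, 1, 9, 10, 13, 4, 12, 8, 6, 2, 5, 3, 11

3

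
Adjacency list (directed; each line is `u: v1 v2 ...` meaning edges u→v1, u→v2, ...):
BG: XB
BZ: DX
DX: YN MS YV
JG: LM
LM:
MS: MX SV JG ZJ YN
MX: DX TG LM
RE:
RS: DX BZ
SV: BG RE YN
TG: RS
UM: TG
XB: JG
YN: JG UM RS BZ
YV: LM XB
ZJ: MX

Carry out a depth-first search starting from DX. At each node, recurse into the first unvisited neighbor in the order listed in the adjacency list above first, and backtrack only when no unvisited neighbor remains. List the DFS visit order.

Visit DX
DX → YN
YN → JG
JG → LM
YN → UM
UM → TG
TG → RS
RS → BZ
DX → MS
MS → MX
MS → SV
SV → BG
BG → XB
SV → RE
MS → ZJ
DX → YV

DX YN JG LM UM TG RS BZ MS MX SV BG XB RE ZJ YV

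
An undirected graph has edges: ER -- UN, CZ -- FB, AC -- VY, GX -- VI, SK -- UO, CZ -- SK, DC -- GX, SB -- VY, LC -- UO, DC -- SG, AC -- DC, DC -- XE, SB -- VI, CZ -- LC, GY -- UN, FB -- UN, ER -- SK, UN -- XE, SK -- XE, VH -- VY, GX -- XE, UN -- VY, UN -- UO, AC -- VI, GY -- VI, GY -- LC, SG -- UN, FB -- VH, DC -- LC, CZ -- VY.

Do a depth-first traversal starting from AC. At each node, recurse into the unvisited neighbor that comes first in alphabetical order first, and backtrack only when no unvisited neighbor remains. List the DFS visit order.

Visit AC
AC → DC
DC → GX
GX → VI
VI → GY
GY → LC
LC → CZ
CZ → FB
FB → UN
UN → ER
ER → SK
SK → UO
SK → XE
UN → SG
UN → VY
VY → SB
VY → VH

AC DC GX VI GY LC CZ FB UN ER SK UO XE SG VY SB VH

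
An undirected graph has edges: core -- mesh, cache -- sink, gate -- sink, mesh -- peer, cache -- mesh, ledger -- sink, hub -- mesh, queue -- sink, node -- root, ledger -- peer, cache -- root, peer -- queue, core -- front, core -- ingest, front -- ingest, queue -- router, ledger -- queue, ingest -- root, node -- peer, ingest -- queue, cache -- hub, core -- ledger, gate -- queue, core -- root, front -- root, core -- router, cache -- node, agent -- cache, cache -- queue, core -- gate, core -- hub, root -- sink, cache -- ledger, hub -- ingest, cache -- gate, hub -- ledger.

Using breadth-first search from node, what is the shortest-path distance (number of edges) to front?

2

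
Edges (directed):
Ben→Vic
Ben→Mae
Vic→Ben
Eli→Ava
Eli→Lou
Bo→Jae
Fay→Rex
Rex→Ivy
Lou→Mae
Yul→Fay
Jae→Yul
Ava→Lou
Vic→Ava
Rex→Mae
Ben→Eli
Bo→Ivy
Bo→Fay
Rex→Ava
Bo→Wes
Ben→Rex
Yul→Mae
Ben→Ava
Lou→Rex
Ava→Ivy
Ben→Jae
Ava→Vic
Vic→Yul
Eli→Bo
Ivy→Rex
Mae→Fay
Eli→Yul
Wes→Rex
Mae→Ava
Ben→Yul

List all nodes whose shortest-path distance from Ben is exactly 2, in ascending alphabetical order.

Bo, Fay, Ivy, Lou

Level 0: Ben
Level 1: Ava, Eli, Jae, Mae, Rex, Vic, Yul
Level 2: Bo, Fay, Ivy, Lou
Level 3: Wes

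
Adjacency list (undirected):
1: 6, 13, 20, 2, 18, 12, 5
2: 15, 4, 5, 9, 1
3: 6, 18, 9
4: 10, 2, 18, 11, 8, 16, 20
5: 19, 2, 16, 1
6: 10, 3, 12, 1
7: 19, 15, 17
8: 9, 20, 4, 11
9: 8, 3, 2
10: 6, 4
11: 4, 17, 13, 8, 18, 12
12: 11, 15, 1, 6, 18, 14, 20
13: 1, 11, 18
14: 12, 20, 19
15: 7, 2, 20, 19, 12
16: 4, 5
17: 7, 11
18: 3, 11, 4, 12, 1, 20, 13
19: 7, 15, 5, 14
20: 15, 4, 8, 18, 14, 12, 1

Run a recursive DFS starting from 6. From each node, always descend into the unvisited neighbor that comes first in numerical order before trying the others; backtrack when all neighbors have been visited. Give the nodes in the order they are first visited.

6 -> 1 -> 2 -> 4 -> 8 -> 9 -> 3 -> 18 -> 11 -> 12 -> 14 -> 19 -> 5 -> 16 -> 7 -> 15 -> 20 -> 17 -> 13 -> 10

Visit 6
6 → 1
1 → 2
2 → 4
4 → 8
8 → 9
9 → 3
3 → 18
18 → 11
11 → 12
12 → 14
14 → 19
19 → 5
5 → 16
19 → 7
7 → 15
15 → 20
7 → 17
11 → 13
4 → 10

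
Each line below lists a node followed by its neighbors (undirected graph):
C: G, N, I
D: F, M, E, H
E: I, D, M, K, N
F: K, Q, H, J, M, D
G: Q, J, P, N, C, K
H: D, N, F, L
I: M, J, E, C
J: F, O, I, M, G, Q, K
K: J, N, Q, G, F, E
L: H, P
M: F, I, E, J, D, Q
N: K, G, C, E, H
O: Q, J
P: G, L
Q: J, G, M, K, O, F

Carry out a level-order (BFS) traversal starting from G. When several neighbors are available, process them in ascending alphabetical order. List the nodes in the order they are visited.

Visit G; enqueue C, J, K, N, P, Q → queue [C, J, K, N, P, Q]
Visit C; enqueue I → queue [J, K, N, P, Q, I]
Visit J; enqueue F, M, O → queue [K, N, P, Q, I, F, M, O]
Visit K; enqueue E → queue [N, P, Q, I, F, M, O, E]
Visit N; enqueue H → queue [P, Q, I, F, M, O, E, H]
Visit P; enqueue L → queue [Q, I, F, M, O, E, H, L]
Visit Q → queue [I, F, M, O, E, H, L]
Visit I → queue [F, M, O, E, H, L]
Visit F; enqueue D → queue [M, O, E, H, L, D]
Visit M → queue [O, E, H, L, D]
Visit O → queue [E, H, L, D]
Visit E → queue [H, L, D]
Visit H → queue [L, D]
Visit L → queue [D]
Visit D → queue []

G, C, J, K, N, P, Q, I, F, M, O, E, H, L, D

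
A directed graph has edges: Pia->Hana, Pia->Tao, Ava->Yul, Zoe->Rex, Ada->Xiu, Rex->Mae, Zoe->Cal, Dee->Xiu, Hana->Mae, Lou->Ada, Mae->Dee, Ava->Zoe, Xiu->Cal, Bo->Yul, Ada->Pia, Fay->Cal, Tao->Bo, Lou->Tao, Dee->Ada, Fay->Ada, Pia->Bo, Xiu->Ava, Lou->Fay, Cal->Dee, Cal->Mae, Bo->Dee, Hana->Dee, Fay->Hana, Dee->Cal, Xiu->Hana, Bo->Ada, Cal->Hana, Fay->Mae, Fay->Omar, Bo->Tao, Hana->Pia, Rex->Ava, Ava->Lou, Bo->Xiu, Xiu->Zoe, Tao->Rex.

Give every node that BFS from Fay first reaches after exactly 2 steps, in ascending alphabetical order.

Dee, Pia, Xiu

Level 0: Fay
Level 1: Ada, Cal, Hana, Mae, Omar
Level 2: Dee, Pia, Xiu
Level 3: Ava, Bo, Tao, Zoe
Level 4: Lou, Rex, Yul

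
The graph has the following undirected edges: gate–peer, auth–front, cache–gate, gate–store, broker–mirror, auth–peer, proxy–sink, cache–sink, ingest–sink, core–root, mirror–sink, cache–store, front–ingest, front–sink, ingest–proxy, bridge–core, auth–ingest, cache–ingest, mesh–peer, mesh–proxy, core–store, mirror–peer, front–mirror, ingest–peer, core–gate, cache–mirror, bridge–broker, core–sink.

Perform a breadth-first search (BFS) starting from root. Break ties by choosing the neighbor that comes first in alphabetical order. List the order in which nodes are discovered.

Visit root; enqueue core → queue [core]
Visit core; enqueue bridge, gate, sink, store → queue [bridge, gate, sink, store]
Visit bridge; enqueue broker → queue [gate, sink, store, broker]
Visit gate; enqueue cache, peer → queue [sink, store, broker, cache, peer]
Visit sink; enqueue front, ingest, mirror, proxy → queue [store, broker, cache, peer, front, ingest, mirror, proxy]
Visit store → queue [broker, cache, peer, front, ingest, mirror, proxy]
Visit broker → queue [cache, peer, front, ingest, mirror, proxy]
Visit cache → queue [peer, front, ingest, mirror, proxy]
Visit peer; enqueue auth, mesh → queue [front, ingest, mirror, proxy, auth, mesh]
Visit front → queue [ingest, mirror, proxy, auth, mesh]
Visit ingest → queue [mirror, proxy, auth, mesh]
Visit mirror → queue [proxy, auth, mesh]
Visit proxy → queue [auth, mesh]
Visit auth → queue [mesh]
Visit mesh → queue []

root, core, bridge, gate, sink, store, broker, cache, peer, front, ingest, mirror, proxy, auth, mesh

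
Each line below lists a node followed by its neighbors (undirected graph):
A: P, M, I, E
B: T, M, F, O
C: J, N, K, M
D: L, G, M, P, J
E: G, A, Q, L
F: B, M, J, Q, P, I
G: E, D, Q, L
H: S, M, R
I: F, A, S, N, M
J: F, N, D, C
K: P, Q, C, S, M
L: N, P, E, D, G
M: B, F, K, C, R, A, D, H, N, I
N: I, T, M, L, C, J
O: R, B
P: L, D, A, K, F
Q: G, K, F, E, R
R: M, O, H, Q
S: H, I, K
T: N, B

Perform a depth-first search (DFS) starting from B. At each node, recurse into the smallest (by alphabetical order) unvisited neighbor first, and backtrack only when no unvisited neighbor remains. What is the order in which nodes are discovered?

B → F → I → A → E → G → D → J → C → K → M → H → R → O → Q → S → N → L → P → T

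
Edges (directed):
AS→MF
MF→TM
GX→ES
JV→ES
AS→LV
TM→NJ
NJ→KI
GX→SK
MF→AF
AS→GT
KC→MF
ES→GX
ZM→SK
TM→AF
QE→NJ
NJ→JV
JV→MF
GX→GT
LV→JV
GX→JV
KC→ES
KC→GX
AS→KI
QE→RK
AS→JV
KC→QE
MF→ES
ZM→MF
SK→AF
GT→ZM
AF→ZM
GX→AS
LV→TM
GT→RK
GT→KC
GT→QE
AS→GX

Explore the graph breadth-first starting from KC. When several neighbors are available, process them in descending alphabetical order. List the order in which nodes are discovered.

KC, QE, MF, GX, ES, RK, NJ, TM, AF, SK, JV, GT, AS, KI, ZM, LV

Visit KC; enqueue QE, MF, GX, ES → queue [QE, MF, GX, ES]
Visit QE; enqueue RK, NJ → queue [MF, GX, ES, RK, NJ]
Visit MF; enqueue TM, AF → queue [GX, ES, RK, NJ, TM, AF]
Visit GX; enqueue SK, JV, GT, AS → queue [ES, RK, NJ, TM, AF, SK, JV, GT, AS]
Visit ES → queue [RK, NJ, TM, AF, SK, JV, GT, AS]
Visit RK → queue [NJ, TM, AF, SK, JV, GT, AS]
Visit NJ; enqueue KI → queue [TM, AF, SK, JV, GT, AS, KI]
Visit TM → queue [AF, SK, JV, GT, AS, KI]
Visit AF; enqueue ZM → queue [SK, JV, GT, AS, KI, ZM]
Visit SK → queue [JV, GT, AS, KI, ZM]
Visit JV → queue [GT, AS, KI, ZM]
Visit GT → queue [AS, KI, ZM]
Visit AS; enqueue LV → queue [KI, ZM, LV]
Visit KI → queue [ZM, LV]
Visit ZM → queue [LV]
Visit LV → queue []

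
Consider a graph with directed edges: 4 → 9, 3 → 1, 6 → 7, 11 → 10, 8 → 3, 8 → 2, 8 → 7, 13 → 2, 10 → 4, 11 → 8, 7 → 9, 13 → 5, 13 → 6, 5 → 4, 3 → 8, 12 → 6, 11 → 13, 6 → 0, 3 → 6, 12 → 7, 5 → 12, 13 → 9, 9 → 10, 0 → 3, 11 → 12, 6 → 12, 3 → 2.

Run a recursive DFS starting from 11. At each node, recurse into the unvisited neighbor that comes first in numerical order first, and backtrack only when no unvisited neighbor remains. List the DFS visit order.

11, 8, 2, 3, 1, 6, 0, 7, 9, 10, 4, 12, 13, 5

Visit 11
11 → 8
8 → 2
8 → 3
3 → 1
3 → 6
6 → 0
6 → 7
7 → 9
9 → 10
10 → 4
6 → 12
11 → 13
13 → 5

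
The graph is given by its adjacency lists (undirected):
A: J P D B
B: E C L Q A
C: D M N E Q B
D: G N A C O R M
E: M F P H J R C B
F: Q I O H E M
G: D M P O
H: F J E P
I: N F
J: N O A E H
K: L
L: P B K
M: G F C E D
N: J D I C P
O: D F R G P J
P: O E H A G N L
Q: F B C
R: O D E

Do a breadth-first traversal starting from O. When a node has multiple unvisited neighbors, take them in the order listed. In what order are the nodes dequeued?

O, D, F, R, G, P, J, N, A, C, M, Q, I, H, E, L, B, K

Visit O; enqueue D, F, R, G, P, J → queue [D, F, R, G, P, J]
Visit D; enqueue N, A, C, M → queue [F, R, G, P, J, N, A, C, M]
Visit F; enqueue Q, I, H, E → queue [R, G, P, J, N, A, C, M, Q, I, H, E]
Visit R → queue [G, P, J, N, A, C, M, Q, I, H, E]
Visit G → queue [P, J, N, A, C, M, Q, I, H, E]
Visit P; enqueue L → queue [J, N, A, C, M, Q, I, H, E, L]
Visit J → queue [N, A, C, M, Q, I, H, E, L]
Visit N → queue [A, C, M, Q, I, H, E, L]
Visit A; enqueue B → queue [C, M, Q, I, H, E, L, B]
Visit C → queue [M, Q, I, H, E, L, B]
Visit M → queue [Q, I, H, E, L, B]
Visit Q → queue [I, H, E, L, B]
Visit I → queue [H, E, L, B]
Visit H → queue [E, L, B]
Visit E → queue [L, B]
Visit L; enqueue K → queue [B, K]
Visit B → queue [K]
Visit K → queue []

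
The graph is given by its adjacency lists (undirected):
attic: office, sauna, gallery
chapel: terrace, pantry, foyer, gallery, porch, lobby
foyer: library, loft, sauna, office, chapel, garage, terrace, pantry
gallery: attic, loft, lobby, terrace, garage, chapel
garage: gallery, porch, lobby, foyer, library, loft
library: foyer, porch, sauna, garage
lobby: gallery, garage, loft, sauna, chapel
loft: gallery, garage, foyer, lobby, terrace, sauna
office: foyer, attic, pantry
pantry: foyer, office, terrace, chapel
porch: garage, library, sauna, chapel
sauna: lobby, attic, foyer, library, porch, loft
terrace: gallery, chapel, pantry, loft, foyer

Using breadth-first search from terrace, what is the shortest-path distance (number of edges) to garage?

2

Level 0: terrace
Level 1: chapel, foyer, gallery, loft, pantry
Level 2: attic, garage, library, lobby, office, porch, sauna
garage first appears at level 2.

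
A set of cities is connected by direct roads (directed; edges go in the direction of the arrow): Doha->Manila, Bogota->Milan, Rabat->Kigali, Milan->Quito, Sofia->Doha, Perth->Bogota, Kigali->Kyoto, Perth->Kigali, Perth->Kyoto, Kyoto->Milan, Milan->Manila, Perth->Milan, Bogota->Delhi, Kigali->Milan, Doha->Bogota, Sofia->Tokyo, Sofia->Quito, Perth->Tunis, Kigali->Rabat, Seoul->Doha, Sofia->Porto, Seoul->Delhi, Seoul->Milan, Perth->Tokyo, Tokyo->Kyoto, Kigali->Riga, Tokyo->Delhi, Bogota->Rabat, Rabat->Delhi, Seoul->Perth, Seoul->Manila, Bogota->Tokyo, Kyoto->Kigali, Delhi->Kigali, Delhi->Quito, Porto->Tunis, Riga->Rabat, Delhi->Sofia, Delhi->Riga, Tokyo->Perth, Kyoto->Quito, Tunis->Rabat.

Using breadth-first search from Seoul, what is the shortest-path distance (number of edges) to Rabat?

Level 0: Seoul
Level 1: Delhi, Doha, Manila, Milan, Perth
Level 2: Bogota, Kigali, Kyoto, Quito, Riga, Sofia, Tokyo, Tunis
Level 3: Porto, Rabat
Rabat first appears at level 3.

3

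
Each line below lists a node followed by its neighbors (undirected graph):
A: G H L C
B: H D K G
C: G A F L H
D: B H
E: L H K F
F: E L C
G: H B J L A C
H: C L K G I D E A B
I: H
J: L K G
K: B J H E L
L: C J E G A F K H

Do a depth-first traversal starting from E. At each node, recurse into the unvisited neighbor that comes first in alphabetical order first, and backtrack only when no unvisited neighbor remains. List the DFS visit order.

E -> F -> C -> A -> G -> B -> D -> H -> I -> K -> J -> L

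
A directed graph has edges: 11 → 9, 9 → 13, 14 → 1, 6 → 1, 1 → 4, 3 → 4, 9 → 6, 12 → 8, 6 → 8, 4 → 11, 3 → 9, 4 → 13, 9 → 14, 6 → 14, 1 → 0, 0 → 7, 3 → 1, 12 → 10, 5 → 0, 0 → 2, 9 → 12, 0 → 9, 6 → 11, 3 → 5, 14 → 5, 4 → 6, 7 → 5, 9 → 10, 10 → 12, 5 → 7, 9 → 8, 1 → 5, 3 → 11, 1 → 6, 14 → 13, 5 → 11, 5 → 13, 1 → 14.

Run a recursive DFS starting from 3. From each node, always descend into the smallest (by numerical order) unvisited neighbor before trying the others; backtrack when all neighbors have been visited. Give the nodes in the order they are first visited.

3 -> 1 -> 0 -> 2 -> 7 -> 5 -> 11 -> 9 -> 6 -> 8 -> 14 -> 13 -> 10 -> 12 -> 4

Visit 3
3 → 1
1 → 0
0 → 2
0 → 7
7 → 5
5 → 11
11 → 9
9 → 6
6 → 8
6 → 14
14 → 13
9 → 10
10 → 12
1 → 4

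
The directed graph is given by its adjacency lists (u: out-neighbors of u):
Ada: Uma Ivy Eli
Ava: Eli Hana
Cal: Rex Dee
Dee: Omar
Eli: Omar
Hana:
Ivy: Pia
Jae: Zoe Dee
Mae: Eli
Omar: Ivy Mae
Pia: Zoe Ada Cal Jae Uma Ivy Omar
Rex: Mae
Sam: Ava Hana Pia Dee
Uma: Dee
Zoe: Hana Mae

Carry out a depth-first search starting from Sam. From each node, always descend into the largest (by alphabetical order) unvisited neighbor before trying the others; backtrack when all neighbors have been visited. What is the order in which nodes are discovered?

Visit Sam
Sam → Pia
Pia → Zoe
Zoe → Mae
Mae → Eli
Eli → Omar
Omar → Ivy
Zoe → Hana
Pia → Uma
Uma → Dee
Pia → Jae
Pia → Cal
Cal → Rex
Pia → Ada
Sam → Ava

Sam Pia Zoe Mae Eli Omar Ivy Hana Uma Dee Jae Cal Rex Ada Ava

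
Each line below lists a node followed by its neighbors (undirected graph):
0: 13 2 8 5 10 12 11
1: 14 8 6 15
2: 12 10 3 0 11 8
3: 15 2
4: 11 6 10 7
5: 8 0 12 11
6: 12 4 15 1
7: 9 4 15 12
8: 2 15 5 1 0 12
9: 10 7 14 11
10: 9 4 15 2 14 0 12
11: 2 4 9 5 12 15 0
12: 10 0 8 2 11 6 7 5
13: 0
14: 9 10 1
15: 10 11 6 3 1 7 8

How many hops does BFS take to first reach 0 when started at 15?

Level 0: 15
Level 1: 1, 3, 6, 7, 8, 10, 11
Level 2: 0, 2, 4, 5, 9, 12, 14
Level 3: 13
0 first appears at level 2.

2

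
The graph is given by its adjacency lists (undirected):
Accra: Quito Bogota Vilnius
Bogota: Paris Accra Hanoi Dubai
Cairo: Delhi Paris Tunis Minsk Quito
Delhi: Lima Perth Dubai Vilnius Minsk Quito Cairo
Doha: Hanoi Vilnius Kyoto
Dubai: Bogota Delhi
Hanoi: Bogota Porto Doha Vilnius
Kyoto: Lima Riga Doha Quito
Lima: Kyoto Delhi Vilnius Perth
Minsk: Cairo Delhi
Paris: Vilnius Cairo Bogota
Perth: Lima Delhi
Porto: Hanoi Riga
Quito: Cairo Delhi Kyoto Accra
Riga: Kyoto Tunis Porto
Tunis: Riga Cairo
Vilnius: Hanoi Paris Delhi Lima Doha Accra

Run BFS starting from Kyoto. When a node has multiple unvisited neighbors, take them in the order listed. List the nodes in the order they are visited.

Kyoto → Lima → Riga → Doha → Quito → Delhi → Vilnius → Perth → Tunis → Porto → Hanoi → Cairo → Accra → Dubai → Minsk → Paris → Bogota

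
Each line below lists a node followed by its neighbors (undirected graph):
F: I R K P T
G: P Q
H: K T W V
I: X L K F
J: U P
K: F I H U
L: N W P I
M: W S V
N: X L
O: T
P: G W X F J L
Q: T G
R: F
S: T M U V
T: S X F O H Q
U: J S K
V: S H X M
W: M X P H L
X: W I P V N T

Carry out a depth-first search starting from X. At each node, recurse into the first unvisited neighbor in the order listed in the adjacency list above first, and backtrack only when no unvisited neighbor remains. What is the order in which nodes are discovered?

X → W → M → S → T → F → I → L → N → P → G → Q → J → U → K → H → V → R → O

Visit X
X → W
W → M
M → S
S → T
T → F
F → I
I → L
L → N
L → P
P → G
G → Q
P → J
J → U
U → K
K → H
H → V
F → R
T → O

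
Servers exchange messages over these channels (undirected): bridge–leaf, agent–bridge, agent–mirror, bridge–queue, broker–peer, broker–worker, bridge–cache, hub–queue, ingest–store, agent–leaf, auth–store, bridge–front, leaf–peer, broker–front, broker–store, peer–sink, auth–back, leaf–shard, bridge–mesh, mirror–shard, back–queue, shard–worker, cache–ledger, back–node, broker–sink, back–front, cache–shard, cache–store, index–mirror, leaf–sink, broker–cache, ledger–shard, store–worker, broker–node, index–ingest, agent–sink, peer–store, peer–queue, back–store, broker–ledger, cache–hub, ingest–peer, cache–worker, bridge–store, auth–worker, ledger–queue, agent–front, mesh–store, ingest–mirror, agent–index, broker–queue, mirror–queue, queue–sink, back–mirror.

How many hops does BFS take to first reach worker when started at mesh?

2

Level 0: mesh
Level 1: bridge, store
Level 2: agent, auth, back, broker, cache, front, ingest, leaf, peer, queue, worker
Level 3: hub, index, ledger, mirror, node, shard, sink
worker first appears at level 2.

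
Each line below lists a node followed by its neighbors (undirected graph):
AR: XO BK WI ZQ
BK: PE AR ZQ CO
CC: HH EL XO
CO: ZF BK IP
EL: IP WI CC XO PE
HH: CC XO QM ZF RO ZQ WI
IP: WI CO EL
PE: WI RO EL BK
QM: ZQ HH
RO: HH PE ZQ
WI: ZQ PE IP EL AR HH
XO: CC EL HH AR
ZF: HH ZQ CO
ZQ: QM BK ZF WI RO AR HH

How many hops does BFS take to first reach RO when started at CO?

3

Level 0: CO
Level 1: BK, IP, ZF
Level 2: AR, EL, HH, PE, WI, ZQ
Level 3: CC, QM, RO, XO
RO first appears at level 3.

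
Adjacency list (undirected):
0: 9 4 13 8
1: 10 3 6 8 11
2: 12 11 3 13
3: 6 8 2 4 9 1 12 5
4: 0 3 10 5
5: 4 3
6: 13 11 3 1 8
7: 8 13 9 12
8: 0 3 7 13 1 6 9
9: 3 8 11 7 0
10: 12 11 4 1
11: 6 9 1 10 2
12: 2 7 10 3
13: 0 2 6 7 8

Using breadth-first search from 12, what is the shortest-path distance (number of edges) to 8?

Level 0: 12
Level 1: 2, 3, 7, 10
Level 2: 1, 4, 5, 6, 8, 9, 11, 13
Level 3: 0
8 first appears at level 2.

2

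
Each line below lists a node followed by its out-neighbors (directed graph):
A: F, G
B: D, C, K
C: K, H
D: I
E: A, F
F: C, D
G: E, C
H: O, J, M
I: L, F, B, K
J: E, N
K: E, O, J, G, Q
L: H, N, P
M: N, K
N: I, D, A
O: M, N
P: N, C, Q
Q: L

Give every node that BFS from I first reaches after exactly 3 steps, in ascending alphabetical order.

A, M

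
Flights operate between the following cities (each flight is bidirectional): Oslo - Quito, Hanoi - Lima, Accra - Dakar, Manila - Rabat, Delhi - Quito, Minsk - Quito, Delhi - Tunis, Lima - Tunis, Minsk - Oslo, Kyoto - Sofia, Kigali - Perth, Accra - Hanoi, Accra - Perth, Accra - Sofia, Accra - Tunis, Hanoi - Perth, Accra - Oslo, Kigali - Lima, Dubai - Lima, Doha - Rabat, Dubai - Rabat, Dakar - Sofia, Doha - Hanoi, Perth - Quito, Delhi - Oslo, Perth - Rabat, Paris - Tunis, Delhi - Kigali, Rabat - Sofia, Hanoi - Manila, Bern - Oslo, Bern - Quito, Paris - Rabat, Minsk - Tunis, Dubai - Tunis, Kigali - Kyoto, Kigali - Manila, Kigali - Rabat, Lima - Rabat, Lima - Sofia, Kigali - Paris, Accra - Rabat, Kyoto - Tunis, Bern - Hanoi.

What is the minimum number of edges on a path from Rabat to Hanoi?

2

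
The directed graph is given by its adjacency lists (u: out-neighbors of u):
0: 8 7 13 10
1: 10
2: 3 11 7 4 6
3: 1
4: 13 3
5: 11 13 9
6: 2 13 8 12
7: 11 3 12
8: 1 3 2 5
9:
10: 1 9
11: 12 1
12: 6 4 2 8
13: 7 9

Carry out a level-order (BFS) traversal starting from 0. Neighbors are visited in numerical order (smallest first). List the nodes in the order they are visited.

0, 7, 8, 10, 13, 3, 11, 12, 1, 2, 5, 9, 4, 6

Visit 0; enqueue 7, 8, 10, 13 → queue [7, 8, 10, 13]
Visit 7; enqueue 3, 11, 12 → queue [8, 10, 13, 3, 11, 12]
Visit 8; enqueue 1, 2, 5 → queue [10, 13, 3, 11, 12, 1, 2, 5]
Visit 10; enqueue 9 → queue [13, 3, 11, 12, 1, 2, 5, 9]
Visit 13 → queue [3, 11, 12, 1, 2, 5, 9]
Visit 3 → queue [11, 12, 1, 2, 5, 9]
Visit 11 → queue [12, 1, 2, 5, 9]
Visit 12; enqueue 4, 6 → queue [1, 2, 5, 9, 4, 6]
Visit 1 → queue [2, 5, 9, 4, 6]
Visit 2 → queue [5, 9, 4, 6]
Visit 5 → queue [9, 4, 6]
Visit 9 → queue [4, 6]
Visit 4 → queue [6]
Visit 6 → queue []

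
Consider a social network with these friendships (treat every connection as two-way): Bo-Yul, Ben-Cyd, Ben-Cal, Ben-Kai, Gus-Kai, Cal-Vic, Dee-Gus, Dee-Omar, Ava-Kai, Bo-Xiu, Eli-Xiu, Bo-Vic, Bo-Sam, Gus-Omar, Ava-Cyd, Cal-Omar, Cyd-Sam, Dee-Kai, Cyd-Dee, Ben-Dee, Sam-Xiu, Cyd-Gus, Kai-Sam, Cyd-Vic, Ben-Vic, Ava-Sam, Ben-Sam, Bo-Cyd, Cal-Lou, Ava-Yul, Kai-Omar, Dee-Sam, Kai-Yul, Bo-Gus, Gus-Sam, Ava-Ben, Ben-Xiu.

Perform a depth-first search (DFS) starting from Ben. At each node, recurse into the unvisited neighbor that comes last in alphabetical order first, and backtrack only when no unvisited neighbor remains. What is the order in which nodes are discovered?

Ben -> Xiu -> Sam -> Kai -> Yul -> Bo -> Vic -> Cyd -> Gus -> Omar -> Dee -> Cal -> Lou -> Ava -> Eli

Visit Ben
Ben → Xiu
Xiu → Sam
Sam → Kai
Kai → Yul
Yul → Bo
Bo → Vic
Vic → Cyd
Cyd → Gus
Gus → Omar
Omar → Dee
Omar → Cal
Cal → Lou
Cyd → Ava
Xiu → Eli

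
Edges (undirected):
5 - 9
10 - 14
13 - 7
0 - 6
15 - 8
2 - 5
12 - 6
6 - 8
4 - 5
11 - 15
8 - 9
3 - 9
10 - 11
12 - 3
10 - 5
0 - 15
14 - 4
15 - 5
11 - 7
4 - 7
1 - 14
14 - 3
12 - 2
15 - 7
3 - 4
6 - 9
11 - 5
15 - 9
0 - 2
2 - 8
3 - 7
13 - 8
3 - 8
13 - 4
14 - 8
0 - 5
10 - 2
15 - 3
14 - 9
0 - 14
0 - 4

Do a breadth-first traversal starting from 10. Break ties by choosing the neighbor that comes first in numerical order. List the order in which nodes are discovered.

Visit 10; enqueue 2, 5, 11, 14 → queue [2, 5, 11, 14]
Visit 2; enqueue 0, 8, 12 → queue [5, 11, 14, 0, 8, 12]
Visit 5; enqueue 4, 9, 15 → queue [11, 14, 0, 8, 12, 4, 9, 15]
Visit 11; enqueue 7 → queue [14, 0, 8, 12, 4, 9, 15, 7]
Visit 14; enqueue 1, 3 → queue [0, 8, 12, 4, 9, 15, 7, 1, 3]
Visit 0; enqueue 6 → queue [8, 12, 4, 9, 15, 7, 1, 3, 6]
Visit 8; enqueue 13 → queue [12, 4, 9, 15, 7, 1, 3, 6, 13]
Visit 12 → queue [4, 9, 15, 7, 1, 3, 6, 13]
Visit 4 → queue [9, 15, 7, 1, 3, 6, 13]
Visit 9 → queue [15, 7, 1, 3, 6, 13]
Visit 15 → queue [7, 1, 3, 6, 13]
Visit 7 → queue [1, 3, 6, 13]
Visit 1 → queue [3, 6, 13]
Visit 3 → queue [6, 13]
Visit 6 → queue [13]
Visit 13 → queue []

10 -> 2 -> 5 -> 11 -> 14 -> 0 -> 8 -> 12 -> 4 -> 9 -> 15 -> 7 -> 1 -> 3 -> 6 -> 13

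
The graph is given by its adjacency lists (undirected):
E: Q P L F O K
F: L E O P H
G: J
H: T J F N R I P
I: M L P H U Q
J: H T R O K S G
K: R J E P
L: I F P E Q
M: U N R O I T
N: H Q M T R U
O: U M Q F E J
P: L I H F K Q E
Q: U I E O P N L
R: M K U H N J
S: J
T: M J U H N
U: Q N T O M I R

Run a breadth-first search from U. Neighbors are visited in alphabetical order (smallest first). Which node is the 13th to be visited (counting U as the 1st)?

Visit U; enqueue I, M, N, O, Q, R, T → queue [I, M, N, O, Q, R, T]
Visit I; enqueue H, L, P → queue [M, N, O, Q, R, T, H, L, P]
Visit M → queue [N, O, Q, R, T, H, L, P]
Visit N → queue [O, Q, R, T, H, L, P]
Visit O; enqueue E, F, J → queue [Q, R, T, H, L, P, E, F, J]
Visit Q → queue [R, T, H, L, P, E, F, J]
Visit R; enqueue K → queue [T, H, L, P, E, F, J, K]
Visit T → queue [H, L, P, E, F, J, K]
Visit H → queue [L, P, E, F, J, K]
Visit L → queue [P, E, F, J, K]
Visit P → queue [E, F, J, K]
Visit E → queue [F, J, K]
Visit F → queue [J, K]
Visit J; enqueue G, S → queue [K, G, S]
Visit K → queue [G, S]
Visit G → queue [S]
Visit S → queue []

Visit order: U, I, M, N, O, Q, R, T, H, L, P, E, F, J, K, G, S

F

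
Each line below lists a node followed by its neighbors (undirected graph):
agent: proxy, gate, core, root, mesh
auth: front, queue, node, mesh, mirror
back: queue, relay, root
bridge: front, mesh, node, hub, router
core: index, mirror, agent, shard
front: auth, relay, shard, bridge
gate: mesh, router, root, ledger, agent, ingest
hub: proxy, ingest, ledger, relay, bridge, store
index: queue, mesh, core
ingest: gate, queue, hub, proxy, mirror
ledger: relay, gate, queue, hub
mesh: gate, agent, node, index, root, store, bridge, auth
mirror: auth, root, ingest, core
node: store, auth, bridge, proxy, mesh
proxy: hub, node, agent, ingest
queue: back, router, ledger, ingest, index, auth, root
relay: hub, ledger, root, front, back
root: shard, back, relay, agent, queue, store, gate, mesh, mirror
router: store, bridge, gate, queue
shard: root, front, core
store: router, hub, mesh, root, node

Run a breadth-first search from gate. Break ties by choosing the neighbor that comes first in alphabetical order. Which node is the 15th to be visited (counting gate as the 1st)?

bridge

Visit gate; enqueue agent, ingest, ledger, mesh, root, router → queue [agent, ingest, ledger, mesh, root, router]
Visit agent; enqueue core, proxy → queue [ingest, ledger, mesh, root, router, core, proxy]
Visit ingest; enqueue hub, mirror, queue → queue [ledger, mesh, root, router, core, proxy, hub, mirror, queue]
Visit ledger; enqueue relay → queue [mesh, root, router, core, proxy, hub, mirror, queue, relay]
Visit mesh; enqueue auth, bridge, index, node, store → queue [root, router, core, proxy, hub, mirror, queue, relay, auth, bridge, index, node, store]
Visit root; enqueue back, shard → queue [router, core, proxy, hub, mirror, queue, relay, auth, bridge, index, node, store, back, shard]
Visit router → queue [core, proxy, hub, mirror, queue, relay, auth, bridge, index, node, store, back, shard]
Visit core → queue [proxy, hub, mirror, queue, relay, auth, bridge, index, node, store, back, shard]
Visit proxy → queue [hub, mirror, queue, relay, auth, bridge, index, node, store, back, shard]
Visit hub → queue [mirror, queue, relay, auth, bridge, index, node, store, back, shard]
Visit mirror → queue [queue, relay, auth, bridge, index, node, store, back, shard]
Visit queue → queue [relay, auth, bridge, index, node, store, back, shard]
Visit relay; enqueue front → queue [auth, bridge, index, node, store, back, shard, front]
Visit auth → queue [bridge, index, node, store, back, shard, front]
Visit bridge → queue [index, node, store, back, shard, front]
Visit index → queue [node, store, back, shard, front]
Visit node → queue [store, back, shard, front]
Visit store → queue [back, shard, front]
Visit back → queue [shard, front]
Visit shard → queue [front]
Visit front → queue []

Visit order: gate, agent, ingest, ledger, mesh, root, router, core, proxy, hub, mirror, queue, relay, auth, bridge, index, node, store, back, shard, front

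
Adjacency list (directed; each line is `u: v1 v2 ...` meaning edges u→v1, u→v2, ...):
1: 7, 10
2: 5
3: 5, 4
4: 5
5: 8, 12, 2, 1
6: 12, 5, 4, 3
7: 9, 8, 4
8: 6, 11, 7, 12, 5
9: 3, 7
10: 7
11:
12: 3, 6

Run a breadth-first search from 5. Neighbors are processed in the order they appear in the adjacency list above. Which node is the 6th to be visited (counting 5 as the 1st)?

6

Visit 5; enqueue 8, 12, 2, 1 → queue [8, 12, 2, 1]
Visit 8; enqueue 6, 11, 7 → queue [12, 2, 1, 6, 11, 7]
Visit 12; enqueue 3 → queue [2, 1, 6, 11, 7, 3]
Visit 2 → queue [1, 6, 11, 7, 3]
Visit 1; enqueue 10 → queue [6, 11, 7, 3, 10]
Visit 6; enqueue 4 → queue [11, 7, 3, 10, 4]
Visit 11 → queue [7, 3, 10, 4]
Visit 7; enqueue 9 → queue [3, 10, 4, 9]
Visit 3 → queue [10, 4, 9]
Visit 10 → queue [4, 9]
Visit 4 → queue [9]
Visit 9 → queue []

Visit order: 5, 8, 12, 2, 1, 6, 11, 7, 3, 10, 4, 9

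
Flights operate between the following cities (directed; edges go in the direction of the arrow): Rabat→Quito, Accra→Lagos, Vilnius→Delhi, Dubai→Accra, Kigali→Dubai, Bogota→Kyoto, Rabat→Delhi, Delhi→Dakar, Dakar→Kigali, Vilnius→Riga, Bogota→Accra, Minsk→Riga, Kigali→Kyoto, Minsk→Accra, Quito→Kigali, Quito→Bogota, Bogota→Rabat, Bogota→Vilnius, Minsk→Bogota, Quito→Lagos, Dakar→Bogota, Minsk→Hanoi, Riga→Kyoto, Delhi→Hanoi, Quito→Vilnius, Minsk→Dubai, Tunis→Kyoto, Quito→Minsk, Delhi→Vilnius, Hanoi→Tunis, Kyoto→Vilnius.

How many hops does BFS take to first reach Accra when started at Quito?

2

Level 0: Quito
Level 1: Bogota, Kigali, Lagos, Minsk, Vilnius
Level 2: Accra, Delhi, Dubai, Hanoi, Kyoto, Rabat, Riga
Level 3: Dakar, Tunis
Accra first appears at level 2.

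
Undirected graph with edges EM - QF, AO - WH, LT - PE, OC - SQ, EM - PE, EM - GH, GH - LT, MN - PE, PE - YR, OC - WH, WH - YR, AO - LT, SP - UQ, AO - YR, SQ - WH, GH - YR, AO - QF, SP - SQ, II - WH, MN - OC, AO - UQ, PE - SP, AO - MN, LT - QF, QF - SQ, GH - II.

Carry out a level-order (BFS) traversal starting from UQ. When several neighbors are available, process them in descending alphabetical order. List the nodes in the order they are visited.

Visit UQ; enqueue SP, AO → queue [SP, AO]
Visit SP; enqueue SQ, PE → queue [AO, SQ, PE]
Visit AO; enqueue YR, WH, QF, MN, LT → queue [SQ, PE, YR, WH, QF, MN, LT]
Visit SQ; enqueue OC → queue [PE, YR, WH, QF, MN, LT, OC]
Visit PE; enqueue EM → queue [YR, WH, QF, MN, LT, OC, EM]
Visit YR; enqueue GH → queue [WH, QF, MN, LT, OC, EM, GH]
Visit WH; enqueue II → queue [QF, MN, LT, OC, EM, GH, II]
Visit QF → queue [MN, LT, OC, EM, GH, II]
Visit MN → queue [LT, OC, EM, GH, II]
Visit LT → queue [OC, EM, GH, II]
Visit OC → queue [EM, GH, II]
Visit EM → queue [GH, II]
Visit GH → queue [II]
Visit II → queue []

UQ → SP → AO → SQ → PE → YR → WH → QF → MN → LT → OC → EM → GH → II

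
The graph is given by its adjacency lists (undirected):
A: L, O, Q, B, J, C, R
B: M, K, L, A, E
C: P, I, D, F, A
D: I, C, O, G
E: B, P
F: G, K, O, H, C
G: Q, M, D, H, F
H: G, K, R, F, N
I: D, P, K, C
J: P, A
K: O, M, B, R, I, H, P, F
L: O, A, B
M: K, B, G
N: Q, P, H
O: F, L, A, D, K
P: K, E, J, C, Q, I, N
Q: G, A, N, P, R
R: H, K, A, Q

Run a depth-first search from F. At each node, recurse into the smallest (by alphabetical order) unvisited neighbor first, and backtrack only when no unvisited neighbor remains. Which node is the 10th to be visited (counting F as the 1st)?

H

Visit F
F → C
C → A
A → B
B → E
E → P
P → I
I → D
D → G
G → H
H → K
K → M
K → O
O → L
K → R
R → Q
Q → N
P → J

Visit order: F, C, A, B, E, P, I, D, G, H, K, M, O, L, R, Q, N, J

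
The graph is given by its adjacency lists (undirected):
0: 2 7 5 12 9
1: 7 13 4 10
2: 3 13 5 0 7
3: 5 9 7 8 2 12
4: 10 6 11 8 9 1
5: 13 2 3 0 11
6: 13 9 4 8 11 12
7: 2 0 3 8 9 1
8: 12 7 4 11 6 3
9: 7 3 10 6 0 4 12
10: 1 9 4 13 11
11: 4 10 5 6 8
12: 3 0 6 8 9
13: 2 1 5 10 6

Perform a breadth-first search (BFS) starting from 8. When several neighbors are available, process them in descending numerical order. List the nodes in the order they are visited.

8 -> 12 -> 11 -> 7 -> 6 -> 4 -> 3 -> 9 -> 0 -> 10 -> 5 -> 2 -> 1 -> 13

Visit 8; enqueue 12, 11, 7, 6, 4, 3 → queue [12, 11, 7, 6, 4, 3]
Visit 12; enqueue 9, 0 → queue [11, 7, 6, 4, 3, 9, 0]
Visit 11; enqueue 10, 5 → queue [7, 6, 4, 3, 9, 0, 10, 5]
Visit 7; enqueue 2, 1 → queue [6, 4, 3, 9, 0, 10, 5, 2, 1]
Visit 6; enqueue 13 → queue [4, 3, 9, 0, 10, 5, 2, 1, 13]
Visit 4 → queue [3, 9, 0, 10, 5, 2, 1, 13]
Visit 3 → queue [9, 0, 10, 5, 2, 1, 13]
Visit 9 → queue [0, 10, 5, 2, 1, 13]
Visit 0 → queue [10, 5, 2, 1, 13]
Visit 10 → queue [5, 2, 1, 13]
Visit 5 → queue [2, 1, 13]
Visit 2 → queue [1, 13]
Visit 1 → queue [13]
Visit 13 → queue []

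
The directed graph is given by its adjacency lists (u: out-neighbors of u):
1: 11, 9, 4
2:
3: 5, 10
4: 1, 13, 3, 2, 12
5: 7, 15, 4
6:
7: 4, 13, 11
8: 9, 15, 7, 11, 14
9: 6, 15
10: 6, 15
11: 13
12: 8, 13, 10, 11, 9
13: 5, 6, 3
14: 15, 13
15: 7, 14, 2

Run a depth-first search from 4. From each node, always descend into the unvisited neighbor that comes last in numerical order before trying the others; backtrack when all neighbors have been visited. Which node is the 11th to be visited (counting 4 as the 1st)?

Visit 4
4 → 13
13 → 6
13 → 5
5 → 15
15 → 14
15 → 7
7 → 11
15 → 2
13 → 3
3 → 10
4 → 12
12 → 9
12 → 8
4 → 1

Visit order: 4, 13, 6, 5, 15, 14, 7, 11, 2, 3, 10, 12, 9, 8, 1

10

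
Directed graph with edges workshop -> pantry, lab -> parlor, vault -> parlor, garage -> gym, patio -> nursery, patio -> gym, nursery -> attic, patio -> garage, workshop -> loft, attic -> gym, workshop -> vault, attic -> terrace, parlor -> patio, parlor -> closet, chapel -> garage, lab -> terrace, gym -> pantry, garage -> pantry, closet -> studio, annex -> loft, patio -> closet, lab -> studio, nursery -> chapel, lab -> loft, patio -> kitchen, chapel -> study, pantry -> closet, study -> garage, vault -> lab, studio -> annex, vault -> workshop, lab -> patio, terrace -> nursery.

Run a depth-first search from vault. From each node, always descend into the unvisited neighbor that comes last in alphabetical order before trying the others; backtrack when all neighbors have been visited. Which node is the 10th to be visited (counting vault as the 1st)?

nursery

Visit vault
vault → workshop
workshop → pantry
pantry → closet
closet → studio
studio → annex
annex → loft
vault → parlor
parlor → patio
patio → nursery
nursery → chapel
chapel → study
study → garage
garage → gym
nursery → attic
attic → terrace
patio → kitchen
vault → lab

Visit order: vault, workshop, pantry, closet, studio, annex, loft, parlor, patio, nursery, chapel, study, garage, gym, attic, terrace, kitchen, lab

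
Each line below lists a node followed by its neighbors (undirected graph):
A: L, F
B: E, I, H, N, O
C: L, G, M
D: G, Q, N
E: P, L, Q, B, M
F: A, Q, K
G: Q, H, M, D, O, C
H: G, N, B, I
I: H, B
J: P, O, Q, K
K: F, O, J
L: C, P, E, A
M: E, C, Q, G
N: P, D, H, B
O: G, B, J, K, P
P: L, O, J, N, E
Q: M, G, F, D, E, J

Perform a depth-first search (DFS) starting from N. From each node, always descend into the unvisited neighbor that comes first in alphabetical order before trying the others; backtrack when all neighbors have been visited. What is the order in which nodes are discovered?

Visit N
N → B
B → E
E → L
L → A
A → F
F → K
K → J
J → O
O → G
G → C
C → M
M → Q
Q → D
G → H
H → I
O → P

N -> B -> E -> L -> A -> F -> K -> J -> O -> G -> C -> M -> Q -> D -> H -> I -> P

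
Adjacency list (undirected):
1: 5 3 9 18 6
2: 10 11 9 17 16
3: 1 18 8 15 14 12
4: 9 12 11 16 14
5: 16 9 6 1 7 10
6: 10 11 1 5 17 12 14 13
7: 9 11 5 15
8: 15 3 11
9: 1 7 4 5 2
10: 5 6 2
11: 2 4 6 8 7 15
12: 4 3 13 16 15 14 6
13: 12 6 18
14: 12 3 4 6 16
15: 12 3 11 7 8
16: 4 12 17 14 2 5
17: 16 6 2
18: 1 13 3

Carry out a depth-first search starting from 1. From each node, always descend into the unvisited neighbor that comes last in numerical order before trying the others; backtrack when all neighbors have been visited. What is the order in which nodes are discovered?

1 → 18 → 13 → 12 → 16 → 17 → 6 → 14 → 4 → 11 → 15 → 8 → 3 → 7 → 9 → 5 → 10 → 2

Visit 1
1 → 18
18 → 13
13 → 12
12 → 16
16 → 17
17 → 6
6 → 14
14 → 4
4 → 11
11 → 15
15 → 8
8 → 3
15 → 7
7 → 9
9 → 5
5 → 10
10 → 2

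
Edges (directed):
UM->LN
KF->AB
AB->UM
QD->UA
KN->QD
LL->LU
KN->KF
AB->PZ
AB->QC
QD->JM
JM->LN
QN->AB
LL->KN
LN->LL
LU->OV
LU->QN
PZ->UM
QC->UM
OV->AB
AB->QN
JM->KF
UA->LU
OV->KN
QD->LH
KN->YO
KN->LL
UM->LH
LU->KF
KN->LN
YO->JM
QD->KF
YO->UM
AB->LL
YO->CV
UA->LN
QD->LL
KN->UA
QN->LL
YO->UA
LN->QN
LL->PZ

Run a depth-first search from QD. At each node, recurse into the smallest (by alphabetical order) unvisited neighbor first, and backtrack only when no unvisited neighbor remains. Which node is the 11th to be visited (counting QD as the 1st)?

OV

Visit QD
QD → JM
JM → KF
KF → AB
AB → LL
LL → KN
KN → LN
LN → QN
KN → UA
UA → LU
LU → OV
KN → YO
YO → CV
YO → UM
UM → LH
LL → PZ
AB → QC

Visit order: QD, JM, KF, AB, LL, KN, LN, QN, UA, LU, OV, YO, CV, UM, LH, PZ, QC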